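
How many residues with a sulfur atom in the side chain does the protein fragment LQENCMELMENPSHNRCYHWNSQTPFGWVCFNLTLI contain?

5

Only Cys (C) and Met (M) have a sulfur atom in the side chain.
Matching residues: C5, M6, M9, C17, C30.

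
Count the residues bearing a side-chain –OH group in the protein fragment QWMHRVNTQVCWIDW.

The –OH-bearing residues are Ser, Thr (aliphatic alcohols), and Tyr (phenol).
Matching residues: T8.

1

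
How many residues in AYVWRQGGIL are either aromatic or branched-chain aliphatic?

5

Aromatic: F, W, Y. Branched-chain aliphatic: I, L, V.
Aromatic residues here: Y2, W4 (2).
Branched-chain aliphatic residues here: V3, I9, L10 (3).
The two groups share no amino acid, so total = 2 + 3 = 5.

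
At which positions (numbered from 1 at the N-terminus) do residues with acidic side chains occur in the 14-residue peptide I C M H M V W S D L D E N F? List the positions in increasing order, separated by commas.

The acidic residues are Asp (D) and Glu (E), whose side chains end in a carboxylate group.
Matching residues: D9, D11, E12.

9, 11, 12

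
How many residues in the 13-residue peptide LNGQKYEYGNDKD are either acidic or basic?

5

Acidic: D, E. Basic: H, K, R.
Acidic residues here: E7, D11, D13 (3).
Basic residues here: K5, K12 (2).
The two groups share no amino acid, so total = 3 + 2 = 5.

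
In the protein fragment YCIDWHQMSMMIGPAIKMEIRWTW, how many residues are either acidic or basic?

5

Acidic: D, E. Basic: H, K, R.
Acidic residues here: D4, E19 (2).
Basic residues here: H6, K17, R21 (3).
The two groups share no amino acid, so total = 2 + 3 = 5.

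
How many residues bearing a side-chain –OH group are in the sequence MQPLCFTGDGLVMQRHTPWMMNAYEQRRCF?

3

Serine (S), threonine (T), and tyrosine (Y) each carry a hydroxyl group on the side chain.
Matching residues: T7, T17, Y24.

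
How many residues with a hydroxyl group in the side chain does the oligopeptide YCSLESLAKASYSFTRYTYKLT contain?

The –OH-bearing residues are Ser, Thr (aliphatic alcohols), and Tyr (phenol).
Matching residues: Y1, S3, S6, S11, Y12, S13, T15, Y17, T18, Y19, T22.

11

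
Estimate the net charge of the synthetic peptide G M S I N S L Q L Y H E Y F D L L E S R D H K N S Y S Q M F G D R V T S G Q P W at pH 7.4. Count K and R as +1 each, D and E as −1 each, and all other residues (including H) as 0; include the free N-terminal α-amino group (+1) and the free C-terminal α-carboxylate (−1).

-2

Positive (K, R): R20, K23, R33 → +3.
Negative (D, E): E12, D15, E18, D21, D32 → −5.
The N-terminus (+1) and C-terminus (−1) cancel.
Net charge = (+3) + (−5) = −2.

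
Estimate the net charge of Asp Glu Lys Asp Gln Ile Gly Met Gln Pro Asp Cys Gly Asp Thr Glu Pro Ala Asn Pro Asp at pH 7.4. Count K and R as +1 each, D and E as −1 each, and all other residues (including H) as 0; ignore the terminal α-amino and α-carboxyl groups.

-6

Positive (K, R): Lys3 → +1.
Negative (D, E): Asp1, Glu2, Asp4, Asp11, Asp14, Glu16, Asp21 → −7.
Net charge = (+1) + (−7) = −6.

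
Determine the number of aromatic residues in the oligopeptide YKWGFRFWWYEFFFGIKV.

10

F, W, and Y each carry an aromatic ring on the side chain.
Matching residues: Y1, W3, F5, F7, W8, W9, Y10, F12, F13, F14.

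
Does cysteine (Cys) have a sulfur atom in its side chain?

Yes

The sulfur-bearing residues are cysteine (–SH) and methionine (–S–CH₃).
Cysteine is in this group.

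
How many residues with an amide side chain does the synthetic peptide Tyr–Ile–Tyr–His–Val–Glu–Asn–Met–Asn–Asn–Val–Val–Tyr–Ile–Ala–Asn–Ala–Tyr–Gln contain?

Asparagine (N) and glutamine (Q) have uncharged amide side chains.
Matching residues: Asn7, Asn9, Asn10, Asn16, Gln19.

5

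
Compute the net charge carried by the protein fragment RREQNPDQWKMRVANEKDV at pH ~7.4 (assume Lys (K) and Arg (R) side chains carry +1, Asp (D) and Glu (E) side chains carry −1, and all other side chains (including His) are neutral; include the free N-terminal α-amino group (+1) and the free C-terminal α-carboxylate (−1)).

Positive (K, R): R1, R2, K10, R12, K17 → +5.
Negative (D, E): E3, D7, E16, D18 → −4.
The N-terminus (+1) and C-terminus (−1) cancel.
Net charge = (+5) + (−4) = +1.

+1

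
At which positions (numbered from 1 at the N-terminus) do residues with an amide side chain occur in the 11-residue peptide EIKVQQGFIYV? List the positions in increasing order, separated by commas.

5, 6

Asparagine (N) and glutamine (Q) have uncharged amide side chains.
Matching residues: Q5, Q6.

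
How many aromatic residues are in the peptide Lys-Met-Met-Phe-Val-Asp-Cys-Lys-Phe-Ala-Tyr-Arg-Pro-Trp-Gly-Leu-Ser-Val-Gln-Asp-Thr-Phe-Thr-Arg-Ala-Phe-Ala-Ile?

F, W, and Y each carry an aromatic ring on the side chain.
Matching residues: Phe4, Phe9, Tyr11, Trp14, Phe22, Phe26.

6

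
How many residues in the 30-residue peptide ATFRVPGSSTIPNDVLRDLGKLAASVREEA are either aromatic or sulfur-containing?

1

Aromatic: F, W, Y. Sulfur-containing: C, M.
Aromatic residues here: F3 (1).
Sulfur-containing residues here: none (0).
The two groups share no amino acid, so total = 1 + 0 = 1.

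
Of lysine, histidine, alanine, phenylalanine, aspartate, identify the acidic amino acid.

Only D (aspartate) and E (glutamate) carry a side-chain carboxylic acid.
Of the listed options, only aspartate belongs to this group.

aspartate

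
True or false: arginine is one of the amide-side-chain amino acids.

False

Only N (asparagine) and Q (glutamine) carry a side-chain carboxamide.
Arginine is not in this group.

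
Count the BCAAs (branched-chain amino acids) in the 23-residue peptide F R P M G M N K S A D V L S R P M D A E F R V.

The BCAAs are Val, Leu, and Ile — aliphatic side chains with a branch point.
Matching residues: V12, L13, V23.

3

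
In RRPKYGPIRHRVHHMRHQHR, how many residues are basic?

Lysine (K), arginine (R), and histidine (H) have basic, nitrogen-containing side chains.
Matching residues: R1, R2, K4, R9, H10, R11, H13, H14, R16, H17, H19, R20.

12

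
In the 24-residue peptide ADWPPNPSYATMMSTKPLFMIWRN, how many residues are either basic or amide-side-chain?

Basic: H, K, R. Amide-side-chain: N, Q.
Basic residues here: K16, R23 (2).
Amide-side-chain residues here: N6, N24 (2).
The two groups share no amino acid, so total = 2 + 2 = 4.

4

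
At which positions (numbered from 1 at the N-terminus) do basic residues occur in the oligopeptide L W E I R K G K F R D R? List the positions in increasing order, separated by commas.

5, 6, 8, 10, 12

The basic amino acids are Lys (K), Arg (R), and His (H).
Matching residues: R5, K6, K8, R10, R12.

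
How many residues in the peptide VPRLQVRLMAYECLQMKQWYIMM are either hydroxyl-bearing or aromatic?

3

Hydroxyl-bearing: S, T, Y. Aromatic: F, W, Y.
Hydroxyl-bearing residues here: Y11, Y20 (2).
Aromatic residues here: Y11, W19, Y20 (3).
Y is in both groups, so the 2 Y residues must not be double-counted.
Total = 2 + 3 − 2 = 3.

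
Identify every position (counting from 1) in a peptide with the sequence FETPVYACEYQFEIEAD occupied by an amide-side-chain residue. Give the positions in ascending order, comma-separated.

11

Asparagine (N) and glutamine (Q) have uncharged amide side chains.
Matching residues: Q11.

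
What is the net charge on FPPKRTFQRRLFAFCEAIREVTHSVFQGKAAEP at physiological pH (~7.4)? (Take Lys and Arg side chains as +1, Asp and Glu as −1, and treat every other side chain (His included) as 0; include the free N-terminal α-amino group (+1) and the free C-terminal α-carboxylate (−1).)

+3

Positive (K, R): K4, R5, R9, R10, R19, K29 → +6.
Negative (D, E): E16, E20, E32 → −3.
The N-terminus (+1) and C-terminus (−1) cancel.
Net charge = (+6) + (−3) = +3.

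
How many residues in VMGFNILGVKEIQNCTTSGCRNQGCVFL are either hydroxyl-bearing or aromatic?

Hydroxyl-bearing: S, T, Y. Aromatic: F, W, Y.
Hydroxyl-bearing residues here: T16, T17, S18 (3).
Aromatic residues here: F4, F27 (2).
(Y belongs to both groups, but none appear in this sequence.) Total = 3 + 2 = 5.

5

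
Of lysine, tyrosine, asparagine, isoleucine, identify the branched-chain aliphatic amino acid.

isoleucine

V, L, and I make up the branched-chain aliphatic group.
Of the listed options, only isoleucine belongs to this group.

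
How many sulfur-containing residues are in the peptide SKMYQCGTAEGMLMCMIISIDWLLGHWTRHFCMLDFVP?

8

Cysteine (C, thiol) and methionine (M, thioether) are the two sulfur-containing amino acids.
Matching residues: M3, C6, M12, M14, C15, M16, C32, M33.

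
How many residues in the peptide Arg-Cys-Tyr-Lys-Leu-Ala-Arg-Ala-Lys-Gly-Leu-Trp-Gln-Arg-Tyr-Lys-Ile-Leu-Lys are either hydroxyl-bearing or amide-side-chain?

Hydroxyl-bearing: S, T, Y. Amide-side-chain: N, Q.
Hydroxyl-bearing residues here: Tyr3, Tyr15 (2).
Amide-side-chain residues here: Gln13 (1).
The two groups share no amino acid, so total = 2 + 1 = 3.

3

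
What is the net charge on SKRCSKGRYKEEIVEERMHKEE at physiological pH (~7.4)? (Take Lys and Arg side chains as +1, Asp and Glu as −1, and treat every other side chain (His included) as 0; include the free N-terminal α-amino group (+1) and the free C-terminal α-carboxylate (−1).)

+1

Positive (K, R): K2, R3, K6, R8, K10, R17, K20 → +7.
Negative (D, E): E11, E12, E15, E16, E21, E22 → −6.
The N-terminus (+1) and C-terminus (−1) cancel.
Net charge = (+7) + (−6) = +1.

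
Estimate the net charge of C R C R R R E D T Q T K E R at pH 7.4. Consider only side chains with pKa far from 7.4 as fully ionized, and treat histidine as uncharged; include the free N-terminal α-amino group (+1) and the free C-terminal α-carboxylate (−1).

+3

The side chains ionized at physiological pH are Lys/Arg (+1) and Asp/Glu (−1); with His treated as neutral, nothing else contributes.
Positive (K, R): R2, R4, R5, R6, K12, R14 → +6.
Negative (D, E): E7, D8, E13 → −3.
The N-terminus (+1) and C-terminus (−1) cancel.
Net charge = (+6) + (−3) = +3.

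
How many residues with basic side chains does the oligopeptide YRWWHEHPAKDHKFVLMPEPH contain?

Lysine (K), arginine (R), and histidine (H) have basic, nitrogen-containing side chains.
Matching residues: R2, H5, H7, K10, H12, K13, H21.

7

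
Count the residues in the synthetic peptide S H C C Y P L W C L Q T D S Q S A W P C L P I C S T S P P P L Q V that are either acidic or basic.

2

Acidic: D, E. Basic: H, K, R.
Acidic residues here: D13 (1).
Basic residues here: H2 (1).
The two groups share no amino acid, so total = 1 + 1 = 2.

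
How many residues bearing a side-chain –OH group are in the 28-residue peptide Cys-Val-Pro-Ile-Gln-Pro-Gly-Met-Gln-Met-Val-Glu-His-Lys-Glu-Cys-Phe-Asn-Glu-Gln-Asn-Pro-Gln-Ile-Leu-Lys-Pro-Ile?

0

The –OH-bearing residues are Ser, Thr (aliphatic alcohols), and Tyr (phenol).
None of the 28 residues belong to this group.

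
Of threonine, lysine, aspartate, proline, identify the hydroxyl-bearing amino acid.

threonine

S, T, and Y are the three residues with a side-chain hydroxyl.
Of the listed options, only threonine belongs to this group.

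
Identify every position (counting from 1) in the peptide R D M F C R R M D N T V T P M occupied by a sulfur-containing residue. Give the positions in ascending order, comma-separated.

3, 5, 8, 15

Cysteine (C, thiol) and methionine (M, thioether) are the two sulfur-containing amino acids.
Matching residues: M3, C5, M8, M15.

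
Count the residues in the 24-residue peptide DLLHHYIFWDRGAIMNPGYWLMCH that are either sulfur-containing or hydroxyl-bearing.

Sulfur-containing: C, M. Hydroxyl-bearing: S, T, Y.
Sulfur-containing residues here: M15, M22, C23 (3).
Hydroxyl-bearing residues here: Y6, Y19 (2).
The two groups share no amino acid, so total = 3 + 2 = 5.

5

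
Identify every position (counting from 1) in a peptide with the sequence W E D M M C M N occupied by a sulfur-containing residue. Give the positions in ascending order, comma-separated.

4, 5, 6, 7

Cysteine (C, thiol) and methionine (M, thioether) are the two sulfur-containing amino acids.
Matching residues: M4, M5, C6, M7.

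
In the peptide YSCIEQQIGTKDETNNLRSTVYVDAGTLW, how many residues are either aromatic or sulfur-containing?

4

Aromatic: F, W, Y. Sulfur-containing: C, M.
Aromatic residues here: Y1, Y22, W29 (3).
Sulfur-containing residues here: C3 (1).
The two groups share no amino acid, so total = 3 + 1 = 4.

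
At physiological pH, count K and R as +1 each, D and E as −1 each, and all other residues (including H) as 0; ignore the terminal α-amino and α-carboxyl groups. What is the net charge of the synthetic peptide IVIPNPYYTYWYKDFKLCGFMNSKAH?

Positive (K, R): K13, K16, K24 → +3.
Negative (D, E): D14 → −1.
Net charge = (+3) + (−1) = +2.

+2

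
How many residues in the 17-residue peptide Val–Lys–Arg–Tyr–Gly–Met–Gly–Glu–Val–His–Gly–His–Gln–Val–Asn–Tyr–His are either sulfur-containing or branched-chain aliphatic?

Sulfur-containing: C, M. Branched-chain aliphatic: I, L, V.
Sulfur-containing residues here: Met6 (1).
Branched-chain aliphatic residues here: Val1, Val9, Val14 (3).
The two groups share no amino acid, so total = 1 + 3 = 4.

4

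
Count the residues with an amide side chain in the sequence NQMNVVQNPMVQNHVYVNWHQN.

10

The amide-side-chain residues are Asn (N) and Gln (Q).
Matching residues: N1, Q2, N4, Q7, N8, Q12, N13, N18, Q21, N22.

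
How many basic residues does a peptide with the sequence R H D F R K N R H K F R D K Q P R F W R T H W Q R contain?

K, R, and H are the three residues with basic side chains (ε-amine, guanidinium, and imidazole respectively).
Matching residues: R1, H2, R5, K6, R8, H9, K10, R12, K14, R17, R20, H22, R25.

13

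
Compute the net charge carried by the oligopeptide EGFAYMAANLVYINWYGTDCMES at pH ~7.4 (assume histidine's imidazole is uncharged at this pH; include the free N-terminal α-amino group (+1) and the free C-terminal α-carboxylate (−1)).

-3

Near pH 7.4, K and R contribute +1 each, D and E contribute −1 each, and every other side chain (His included, as stated) is uncharged.
Positive (K, R): none → +0.
Negative (D, E): E1, D19, E22 → −3.
The N-terminus (+1) and C-terminus (−1) cancel.
Net charge = (+0) + (−3) = −3.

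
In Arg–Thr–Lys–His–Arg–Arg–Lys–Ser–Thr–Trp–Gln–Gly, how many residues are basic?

The basic amino acids are Lys (K), Arg (R), and His (H).
Matching residues: Arg1, Lys3, His4, Arg5, Arg6, Lys7.

6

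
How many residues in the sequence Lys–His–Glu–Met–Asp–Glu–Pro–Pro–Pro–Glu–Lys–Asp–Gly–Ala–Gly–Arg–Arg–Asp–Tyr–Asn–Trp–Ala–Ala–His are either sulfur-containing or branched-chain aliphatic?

Sulfur-containing: C, M. Branched-chain aliphatic: I, L, V.
Sulfur-containing residues here: Met4 (1).
Branched-chain aliphatic residues here: none (0).
The two groups share no amino acid, so total = 1 + 0 = 1.

1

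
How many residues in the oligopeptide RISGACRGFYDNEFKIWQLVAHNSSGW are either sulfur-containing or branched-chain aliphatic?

5

Sulfur-containing: C, M. Branched-chain aliphatic: I, L, V.
Sulfur-containing residues here: C6 (1).
Branched-chain aliphatic residues here: I2, I16, L19, V20 (4).
The two groups share no amino acid, so total = 1 + 4 = 5.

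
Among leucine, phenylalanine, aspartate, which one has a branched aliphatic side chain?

leucine

V, L, and I make up the branched-chain aliphatic group.
Of the listed options, only leucine belongs to this group.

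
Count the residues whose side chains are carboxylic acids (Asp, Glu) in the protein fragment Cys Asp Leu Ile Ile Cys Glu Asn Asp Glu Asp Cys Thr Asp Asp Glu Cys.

Matching residues: Asp2, Glu7, Asp9, Glu10, Asp11, Asp14, Asp15, Glu16.

8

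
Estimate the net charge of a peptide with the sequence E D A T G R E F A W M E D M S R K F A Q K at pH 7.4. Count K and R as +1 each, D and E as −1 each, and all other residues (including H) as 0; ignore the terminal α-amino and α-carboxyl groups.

Positive (K, R): R6, R16, K17, K21 → +4.
Negative (D, E): E1, D2, E7, E12, D13 → −5.
Net charge = (+4) + (−5) = −1.

-1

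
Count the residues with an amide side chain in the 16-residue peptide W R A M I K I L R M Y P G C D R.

0

Only N (asparagine) and Q (glutamine) carry a side-chain carboxamide.
None of the 16 residues belong to this group.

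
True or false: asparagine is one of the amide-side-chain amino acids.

True

Only N (asparagine) and Q (glutamine) carry a side-chain carboxamide.
Asparagine is in this group.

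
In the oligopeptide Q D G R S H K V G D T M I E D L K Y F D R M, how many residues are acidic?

Aspartate (D) and glutamate (E) have carboxylic-acid side chains and are the acidic amino acids.
Matching residues: D2, D10, E14, D15, D20.

5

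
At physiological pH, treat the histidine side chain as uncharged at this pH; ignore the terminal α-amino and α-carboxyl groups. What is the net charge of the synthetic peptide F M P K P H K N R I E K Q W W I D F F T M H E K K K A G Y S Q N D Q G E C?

+2

Near pH 7.4, K and R contribute +1 each, D and E contribute −1 each, and every other side chain (His included, as stated) is uncharged.
Positive (K, R): K4, K7, R9, K12, K24, K25, K26 → +7.
Negative (D, E): E11, D17, E23, D33, E36 → −5.
Net charge = (+7) + (−5) = +2.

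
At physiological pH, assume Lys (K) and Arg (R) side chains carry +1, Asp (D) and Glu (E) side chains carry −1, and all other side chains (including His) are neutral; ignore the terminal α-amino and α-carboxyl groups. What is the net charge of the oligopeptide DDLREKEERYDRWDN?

-3

Positive (K, R): R4, K6, R9, R12 → +4.
Negative (D, E): D1, D2, E5, E7, E8, D11, D14 → −7.
Net charge = (+4) + (−7) = −3.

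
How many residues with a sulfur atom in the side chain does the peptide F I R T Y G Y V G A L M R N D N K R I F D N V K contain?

1

Only Cys (C) and Met (M) have a sulfur atom in the side chain.
Matching residues: M12.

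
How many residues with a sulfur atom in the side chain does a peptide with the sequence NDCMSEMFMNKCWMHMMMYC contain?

Only Cys (C) and Met (M) have a sulfur atom in the side chain.
Matching residues: C3, M4, M7, M9, C12, M14, M16, M17, M18, C20.

10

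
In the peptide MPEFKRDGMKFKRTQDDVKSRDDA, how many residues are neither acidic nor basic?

Acidic: D, E. Basic: K, R, H. All other residues are neither.
Matching residues: M1, P2, F4, G8, M9, F11, T14, Q15, V18, S20, A24.

11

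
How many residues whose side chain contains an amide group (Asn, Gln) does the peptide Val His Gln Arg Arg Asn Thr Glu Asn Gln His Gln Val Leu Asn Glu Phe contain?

6

Matching residues: Gln3, Asn6, Asn9, Gln10, Gln12, Asn15.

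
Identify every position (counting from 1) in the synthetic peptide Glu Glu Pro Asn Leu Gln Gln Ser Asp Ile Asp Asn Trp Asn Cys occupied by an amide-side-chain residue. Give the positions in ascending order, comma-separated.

4, 6, 7, 12, 14

The amide-side-chain residues are Asn (N) and Gln (Q).
Matching residues: Asn4, Gln6, Gln7, Asn12, Asn14.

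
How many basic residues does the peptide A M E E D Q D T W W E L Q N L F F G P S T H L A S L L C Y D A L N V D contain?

K, R, and H are the three residues with basic side chains (ε-amine, guanidinium, and imidazole respectively).
Matching residues: H22.

1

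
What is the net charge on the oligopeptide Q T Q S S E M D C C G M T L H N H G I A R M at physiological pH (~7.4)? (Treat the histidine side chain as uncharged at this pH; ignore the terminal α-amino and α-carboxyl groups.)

-1

At pH ~7.4 the Lys and Arg side chains are protonated (+1), the Asp and Glu side chains are deprotonated (−1), and with His taken as neutral all other side chains carry no charge.
Positive (K, R): R21 → +1.
Negative (D, E): E6, D8 → −2.
Net charge = (+1) + (−2) = −1.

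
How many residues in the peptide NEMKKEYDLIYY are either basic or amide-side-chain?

3

Basic: H, K, R. Amide-side-chain: N, Q.
Basic residues here: K4, K5 (2).
Amide-side-chain residues here: N1 (1).
The two groups share no amino acid, so total = 2 + 1 = 3.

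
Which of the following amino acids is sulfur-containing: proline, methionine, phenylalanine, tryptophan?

Only Cys (C) and Met (M) have a sulfur atom in the side chain.
Of the listed options, only methionine belongs to this group.

methionine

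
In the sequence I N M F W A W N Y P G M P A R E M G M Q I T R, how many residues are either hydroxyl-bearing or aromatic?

5

Hydroxyl-bearing: S, T, Y. Aromatic: F, W, Y.
Hydroxyl-bearing residues here: Y9, T22 (2).
Aromatic residues here: F4, W5, W7, Y9 (4).
Y is in both groups, so the 1 Y residue must not be double-counted.
Total = 2 + 4 − 1 = 5.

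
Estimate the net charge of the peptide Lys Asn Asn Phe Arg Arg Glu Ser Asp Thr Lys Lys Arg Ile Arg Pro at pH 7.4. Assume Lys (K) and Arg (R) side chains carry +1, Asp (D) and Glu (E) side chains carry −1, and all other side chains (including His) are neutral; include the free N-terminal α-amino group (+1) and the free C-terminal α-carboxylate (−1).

Positive (K, R): Lys1, Arg5, Arg6, Lys11, Lys12, Arg13, Arg15 → +7.
Negative (D, E): Glu7, Asp9 → −2.
The N-terminus (+1) and C-terminus (−1) cancel.
Net charge = (+7) + (−2) = +5.

+5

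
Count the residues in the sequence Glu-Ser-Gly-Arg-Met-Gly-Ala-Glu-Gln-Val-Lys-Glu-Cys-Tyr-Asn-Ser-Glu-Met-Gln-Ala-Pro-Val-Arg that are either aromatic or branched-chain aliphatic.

Aromatic: F, W, Y. Branched-chain aliphatic: I, L, V.
Aromatic residues here: Tyr14 (1).
Branched-chain aliphatic residues here: Val10, Val22 (2).
The two groups share no amino acid, so total = 1 + 2 = 3.

3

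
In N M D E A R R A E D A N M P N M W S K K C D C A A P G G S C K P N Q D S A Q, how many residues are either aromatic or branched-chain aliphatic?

Aromatic: F, W, Y. Branched-chain aliphatic: I, L, V.
Aromatic residues here: W17 (1).
Branched-chain aliphatic residues here: none (0).
The two groups share no amino acid, so total = 1 + 0 = 1.

1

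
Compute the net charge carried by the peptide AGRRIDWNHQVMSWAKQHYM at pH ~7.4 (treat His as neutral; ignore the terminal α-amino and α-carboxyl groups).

+2

At pH ~7.4 the Lys and Arg side chains are protonated (+1), the Asp and Glu side chains are deprotonated (−1), and with His taken as neutral all other side chains carry no charge.
Positive (K, R): R3, R4, K16 → +3.
Negative (D, E): D6 → −1.
Net charge = (+3) + (−1) = +2.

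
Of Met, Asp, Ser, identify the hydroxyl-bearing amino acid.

S, T, and Y are the three residues with a side-chain hydroxyl.
Of the listed options, only Ser belongs to this group.

Ser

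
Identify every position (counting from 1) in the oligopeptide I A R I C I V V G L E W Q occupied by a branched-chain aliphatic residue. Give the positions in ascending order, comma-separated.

1, 4, 6, 7, 8, 10

V, L, and I make up the branched-chain aliphatic group.
Matching residues: I1, I4, I6, V7, V8, L10.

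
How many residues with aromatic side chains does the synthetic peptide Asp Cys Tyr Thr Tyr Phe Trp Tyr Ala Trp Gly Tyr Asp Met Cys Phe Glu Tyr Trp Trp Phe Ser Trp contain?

13

Phenylalanine (F), tryptophan (W), and tyrosine (Y) have aromatic ring side chains.
Matching residues: Tyr3, Tyr5, Phe6, Trp7, Tyr8, Trp10, Tyr12, Phe16, Tyr18, Trp19, Trp20, Phe21, Trp23.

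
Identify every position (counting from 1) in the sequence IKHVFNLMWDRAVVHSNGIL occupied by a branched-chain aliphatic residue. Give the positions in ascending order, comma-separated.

1, 4, 7, 13, 14, 19, 20

Matching residues: I1, V4, L7, V13, V14, I19, L20.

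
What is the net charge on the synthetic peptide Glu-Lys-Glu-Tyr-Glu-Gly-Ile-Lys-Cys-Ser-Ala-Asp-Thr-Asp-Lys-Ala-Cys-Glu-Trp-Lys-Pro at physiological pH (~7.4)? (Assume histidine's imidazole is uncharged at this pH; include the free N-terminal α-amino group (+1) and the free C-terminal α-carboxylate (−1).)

Near pH 7.4, K and R contribute +1 each, D and E contribute −1 each, and every other side chain (His included, as stated) is uncharged.
Positive (K, R): Lys2, Lys8, Lys15, Lys20 → +4.
Negative (D, E): Glu1, Glu3, Glu5, Asp12, Asp14, Glu18 → −6.
The N-terminus (+1) and C-terminus (−1) cancel.
Net charge = (+4) + (−6) = −2.

-2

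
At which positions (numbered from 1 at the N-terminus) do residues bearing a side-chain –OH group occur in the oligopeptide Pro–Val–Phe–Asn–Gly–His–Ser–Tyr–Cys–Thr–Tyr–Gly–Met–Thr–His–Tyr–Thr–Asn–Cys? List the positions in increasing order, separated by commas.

Serine (S), threonine (T), and tyrosine (Y) each carry a hydroxyl group on the side chain.
Matching residues: Ser7, Tyr8, Thr10, Tyr11, Thr14, Tyr16, Thr17.

7, 8, 10, 11, 14, 16, 17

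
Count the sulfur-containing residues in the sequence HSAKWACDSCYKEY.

2

Cysteine (C, thiol) and methionine (M, thioether) are the two sulfur-containing amino acids.
Matching residues: C7, C10.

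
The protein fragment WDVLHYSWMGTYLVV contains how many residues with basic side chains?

K, R, and H are the three residues with basic side chains (ε-amine, guanidinium, and imidazole respectively).
Matching residues: H5.

1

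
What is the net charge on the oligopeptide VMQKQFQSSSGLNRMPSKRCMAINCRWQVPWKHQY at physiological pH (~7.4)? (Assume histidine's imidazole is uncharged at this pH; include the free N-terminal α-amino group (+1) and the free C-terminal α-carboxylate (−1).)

+6

The side chains ionized at physiological pH are Lys/Arg (+1) and Asp/Glu (−1); with His treated as neutral, nothing else contributes.
Positive (K, R): K4, R14, K18, R19, R26, K32 → +6.
Negative (D, E): none → −0.
The N-terminus (+1) and C-terminus (−1) cancel.
Net charge = (+6) + (−0) = +6.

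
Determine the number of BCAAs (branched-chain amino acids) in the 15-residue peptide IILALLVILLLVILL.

14

V, L, and I make up the branched-chain aliphatic group.
Matching residues: I1, I2, L3, L5, L6, V7, I8, L9, L10, L11, V12, I13, L14, L15.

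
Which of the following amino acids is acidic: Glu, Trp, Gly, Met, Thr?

Glu

Only D (aspartate) and E (glutamate) carry a side-chain carboxylic acid.
Of the listed options, only Glu belongs to this group.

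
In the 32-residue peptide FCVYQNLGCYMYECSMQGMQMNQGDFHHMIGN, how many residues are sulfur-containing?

Cysteine (C, thiol) and methionine (M, thioether) are the two sulfur-containing amino acids.
Matching residues: C2, C9, M11, C14, M16, M19, M21, M29.

8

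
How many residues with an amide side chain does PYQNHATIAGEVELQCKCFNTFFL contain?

4

Asparagine (N) and glutamine (Q) have uncharged amide side chains.
Matching residues: Q3, N4, Q15, N20.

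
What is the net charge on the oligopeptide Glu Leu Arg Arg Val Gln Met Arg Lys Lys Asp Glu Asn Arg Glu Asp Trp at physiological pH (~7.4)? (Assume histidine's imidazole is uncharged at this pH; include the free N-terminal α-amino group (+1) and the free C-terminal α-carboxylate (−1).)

+1

At pH ~7.4 the Lys and Arg side chains are protonated (+1), the Asp and Glu side chains are deprotonated (−1), and with His taken as neutral all other side chains carry no charge.
Positive (K, R): Arg3, Arg4, Arg8, Lys9, Lys10, Arg14 → +6.
Negative (D, E): Glu1, Asp11, Glu12, Glu15, Asp16 → −5.
The N-terminus (+1) and C-terminus (−1) cancel.
Net charge = (+6) + (−5) = +1.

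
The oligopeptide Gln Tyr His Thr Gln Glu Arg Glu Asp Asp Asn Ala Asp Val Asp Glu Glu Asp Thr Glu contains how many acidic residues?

The acidic residues are Asp (D) and Glu (E), whose side chains end in a carboxylate group.
Matching residues: Glu6, Glu8, Asp9, Asp10, Asp13, Asp15, Glu16, Glu17, Asp18, Glu20.

10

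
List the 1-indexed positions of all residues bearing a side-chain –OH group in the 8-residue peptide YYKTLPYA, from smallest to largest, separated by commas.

S, T, and Y are the three residues with a side-chain hydroxyl.
Matching residues: Y1, Y2, T4, Y7.

1, 2, 4, 7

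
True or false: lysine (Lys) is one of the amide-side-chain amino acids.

Only N (asparagine) and Q (glutamine) carry a side-chain carboxamide.
Lysine is not in this group.

False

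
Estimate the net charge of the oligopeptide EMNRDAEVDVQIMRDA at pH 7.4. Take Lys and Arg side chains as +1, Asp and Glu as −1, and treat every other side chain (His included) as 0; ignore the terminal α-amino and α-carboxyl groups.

-3

Positive (K, R): R4, R14 → +2.
Negative (D, E): E1, D5, E7, D9, D15 → −5.
Net charge = (+2) + (−5) = −3.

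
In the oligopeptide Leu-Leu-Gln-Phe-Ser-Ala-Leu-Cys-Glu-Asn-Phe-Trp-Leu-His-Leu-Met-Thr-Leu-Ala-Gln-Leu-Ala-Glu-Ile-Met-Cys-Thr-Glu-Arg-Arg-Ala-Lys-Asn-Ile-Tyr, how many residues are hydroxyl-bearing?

Serine (S), threonine (T), and tyrosine (Y) each carry a hydroxyl group on the side chain.
Matching residues: Ser5, Thr17, Thr27, Tyr35.

4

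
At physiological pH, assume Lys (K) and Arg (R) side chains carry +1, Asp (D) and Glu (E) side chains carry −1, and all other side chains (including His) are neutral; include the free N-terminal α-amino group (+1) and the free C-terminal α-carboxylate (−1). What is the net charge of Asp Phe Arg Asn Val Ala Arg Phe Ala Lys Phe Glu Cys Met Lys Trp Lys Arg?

Positive (K, R): Arg3, Arg7, Lys10, Lys15, Lys17, Arg18 → +6.
Negative (D, E): Asp1, Glu12 → −2.
The N-terminus (+1) and C-terminus (−1) cancel.
Net charge = (+6) + (−2) = +4.

+4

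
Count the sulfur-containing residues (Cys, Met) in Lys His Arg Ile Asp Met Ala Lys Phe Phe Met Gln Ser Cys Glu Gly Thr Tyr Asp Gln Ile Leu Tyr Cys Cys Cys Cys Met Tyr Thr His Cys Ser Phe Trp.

9

Matching residues: Met6, Met11, Cys14, Cys24, Cys25, Cys26, Cys27, Met28, Cys32.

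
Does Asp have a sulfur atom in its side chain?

The sulfur-bearing residues are cysteine (–SH) and methionine (–S–CH₃).
Aspartate is not in this group.

No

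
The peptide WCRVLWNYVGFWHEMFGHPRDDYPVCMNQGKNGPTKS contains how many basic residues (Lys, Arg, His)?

6

Matching residues: R3, H13, H18, R20, K31, K36.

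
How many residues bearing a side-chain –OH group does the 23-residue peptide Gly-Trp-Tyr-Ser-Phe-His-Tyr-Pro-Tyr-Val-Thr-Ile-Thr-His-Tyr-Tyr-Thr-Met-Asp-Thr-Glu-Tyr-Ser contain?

The –OH-bearing residues are Ser, Thr (aliphatic alcohols), and Tyr (phenol).
Matching residues: Tyr3, Ser4, Tyr7, Tyr9, Thr11, Thr13, Tyr15, Tyr16, Thr17, Thr20, Tyr22, Ser23.

12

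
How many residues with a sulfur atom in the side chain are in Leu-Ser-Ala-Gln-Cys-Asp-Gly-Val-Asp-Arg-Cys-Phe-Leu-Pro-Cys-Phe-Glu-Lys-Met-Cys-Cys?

The sulfur-bearing residues are cysteine (–SH) and methionine (–S–CH₃).
Matching residues: Cys5, Cys11, Cys15, Met19, Cys20, Cys21.

6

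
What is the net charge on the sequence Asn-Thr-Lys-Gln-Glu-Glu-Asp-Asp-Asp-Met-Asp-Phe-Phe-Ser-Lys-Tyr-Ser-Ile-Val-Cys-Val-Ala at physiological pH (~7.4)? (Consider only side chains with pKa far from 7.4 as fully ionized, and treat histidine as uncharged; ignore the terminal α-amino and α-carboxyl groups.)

At pH ~7.4 the Lys and Arg side chains are protonated (+1), the Asp and Glu side chains are deprotonated (−1), and with His taken as neutral all other side chains carry no charge.
Positive (K, R): Lys3, Lys15 → +2.
Negative (D, E): Glu5, Glu6, Asp7, Asp8, Asp9, Asp11 → −6.
Net charge = (+2) + (−6) = −4.

-4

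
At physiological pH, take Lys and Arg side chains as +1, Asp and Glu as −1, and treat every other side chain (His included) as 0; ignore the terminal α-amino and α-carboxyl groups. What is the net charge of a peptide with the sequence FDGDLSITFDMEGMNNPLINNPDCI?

Positive (K, R): none → +0.
Negative (D, E): D2, D4, D10, E12, D23 → −5.
Net charge = (+0) + (−5) = −5.

-5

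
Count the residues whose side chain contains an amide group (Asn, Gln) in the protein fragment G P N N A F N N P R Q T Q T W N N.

8

Matching residues: N3, N4, N7, N8, Q11, Q13, N16, N17.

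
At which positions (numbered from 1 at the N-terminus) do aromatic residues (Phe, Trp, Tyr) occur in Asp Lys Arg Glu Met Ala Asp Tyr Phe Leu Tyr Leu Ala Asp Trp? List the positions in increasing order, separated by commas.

8, 9, 11, 15

Matching residues: Tyr8, Phe9, Tyr11, Trp15.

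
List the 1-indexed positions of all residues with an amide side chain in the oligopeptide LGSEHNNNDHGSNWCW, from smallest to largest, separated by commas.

Only N (asparagine) and Q (glutamine) carry a side-chain carboxamide.
Matching residues: N6, N7, N8, N13.

6, 7, 8, 13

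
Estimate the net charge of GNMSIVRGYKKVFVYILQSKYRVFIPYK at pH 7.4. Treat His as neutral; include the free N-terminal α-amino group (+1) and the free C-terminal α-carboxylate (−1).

+6

The side chains ionized at physiological pH are Lys/Arg (+1) and Asp/Glu (−1); with His treated as neutral, nothing else contributes.
Positive (K, R): R7, K10, K11, K20, R22, K28 → +6.
Negative (D, E): none → −0.
The N-terminus (+1) and C-terminus (−1) cancel.
Net charge = (+6) + (−0) = +6.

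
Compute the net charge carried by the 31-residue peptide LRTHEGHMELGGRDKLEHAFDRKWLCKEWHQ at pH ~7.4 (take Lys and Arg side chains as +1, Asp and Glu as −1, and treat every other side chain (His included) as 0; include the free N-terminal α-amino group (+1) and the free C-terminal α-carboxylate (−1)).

0

Positive (K, R): R2, R13, K15, R22, K23, K27 → +6.
Negative (D, E): E5, E9, D14, E17, D21, E28 → −6.
The N-terminus (+1) and C-terminus (−1) cancel.
Net charge = (+6) + (−6) = 0.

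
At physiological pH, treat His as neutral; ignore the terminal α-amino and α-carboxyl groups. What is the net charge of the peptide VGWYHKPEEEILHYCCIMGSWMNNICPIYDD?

-4

Near pH 7.4, K and R contribute +1 each, D and E contribute −1 each, and every other side chain (His included, as stated) is uncharged.
Positive (K, R): K6 → +1.
Negative (D, E): E8, E9, E10, D30, D31 → −5.
Net charge = (+1) + (−5) = −4.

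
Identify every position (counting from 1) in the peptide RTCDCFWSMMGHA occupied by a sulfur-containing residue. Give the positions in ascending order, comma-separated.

The sulfur-bearing residues are cysteine (–SH) and methionine (–S–CH₃).
Matching residues: C3, C5, M9, M10.

3, 5, 9, 10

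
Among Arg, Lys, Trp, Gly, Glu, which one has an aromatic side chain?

The aromatic amino acids are Phe (F, benzyl), Trp (W, indole), and Tyr (Y, phenol).
Of the listed options, only Trp belongs to this group.

Trp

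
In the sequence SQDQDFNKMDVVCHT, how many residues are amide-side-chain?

The amide-side-chain residues are Asn (N) and Gln (Q).
Matching residues: Q2, Q4, N7.

3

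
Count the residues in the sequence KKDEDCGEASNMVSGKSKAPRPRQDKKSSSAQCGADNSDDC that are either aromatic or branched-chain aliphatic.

Aromatic: F, W, Y. Branched-chain aliphatic: I, L, V.
Aromatic residues here: none (0).
Branched-chain aliphatic residues here: V13 (1).
The two groups share no amino acid, so total = 0 + 1 = 1.

1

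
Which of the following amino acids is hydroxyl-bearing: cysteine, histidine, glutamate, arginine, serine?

serine

Serine (S), threonine (T), and tyrosine (Y) each carry a hydroxyl group on the side chain.
Of the listed options, only serine belongs to this group.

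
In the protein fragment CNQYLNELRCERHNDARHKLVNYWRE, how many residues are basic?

7

Lysine (K), arginine (R), and histidine (H) have basic, nitrogen-containing side chains.
Matching residues: R9, R12, H13, R17, H18, K19, R25.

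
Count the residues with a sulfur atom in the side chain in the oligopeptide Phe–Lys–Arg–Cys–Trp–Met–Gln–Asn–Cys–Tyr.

Cysteine (C, thiol) and methionine (M, thioether) are the two sulfur-containing amino acids.
Matching residues: Cys4, Met6, Cys9.

3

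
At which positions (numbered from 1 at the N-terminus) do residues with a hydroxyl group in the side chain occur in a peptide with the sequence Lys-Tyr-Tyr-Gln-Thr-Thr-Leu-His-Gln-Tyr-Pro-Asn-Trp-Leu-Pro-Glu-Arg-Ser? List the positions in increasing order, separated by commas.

2, 3, 5, 6, 10, 18

Serine (S), threonine (T), and tyrosine (Y) each carry a hydroxyl group on the side chain.
Matching residues: Tyr2, Tyr3, Thr5, Thr6, Tyr10, Ser18.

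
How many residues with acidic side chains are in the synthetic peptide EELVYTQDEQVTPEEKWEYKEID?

9

Only D (aspartate) and E (glutamate) carry a side-chain carboxylic acid.
Matching residues: E1, E2, D8, E9, E14, E15, E18, E21, D23.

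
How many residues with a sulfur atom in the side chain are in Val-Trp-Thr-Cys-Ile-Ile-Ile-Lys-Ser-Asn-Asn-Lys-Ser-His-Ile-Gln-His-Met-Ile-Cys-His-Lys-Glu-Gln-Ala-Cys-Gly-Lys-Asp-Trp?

4

Only Cys (C) and Met (M) have a sulfur atom in the side chain.
Matching residues: Cys4, Met18, Cys20, Cys26.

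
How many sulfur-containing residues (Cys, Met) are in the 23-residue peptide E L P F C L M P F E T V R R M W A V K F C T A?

4

Matching residues: C5, M7, M15, C21.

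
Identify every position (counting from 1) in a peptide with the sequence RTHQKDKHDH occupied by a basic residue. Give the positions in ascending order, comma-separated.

Matching residues: R1, H3, K5, K7, H8, H10.

1, 3, 5, 7, 8, 10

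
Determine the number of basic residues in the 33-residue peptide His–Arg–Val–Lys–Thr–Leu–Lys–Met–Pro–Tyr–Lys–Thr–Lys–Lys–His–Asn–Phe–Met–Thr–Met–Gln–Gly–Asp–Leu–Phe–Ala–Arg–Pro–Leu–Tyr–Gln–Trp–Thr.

Lysine (K), arginine (R), and histidine (H) have basic, nitrogen-containing side chains.
Matching residues: His1, Arg2, Lys4, Lys7, Lys11, Lys13, Lys14, His15, Arg27.

9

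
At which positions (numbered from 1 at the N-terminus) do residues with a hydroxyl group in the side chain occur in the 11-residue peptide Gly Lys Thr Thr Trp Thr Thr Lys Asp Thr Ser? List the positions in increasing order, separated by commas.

3, 4, 6, 7, 10, 11

The –OH-bearing residues are Ser, Thr (aliphatic alcohols), and Tyr (phenol).
Matching residues: Thr3, Thr4, Thr6, Thr7, Thr10, Ser11.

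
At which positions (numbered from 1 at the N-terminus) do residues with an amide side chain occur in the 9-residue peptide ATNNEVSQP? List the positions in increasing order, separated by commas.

3, 4, 8

Only N (asparagine) and Q (glutamine) carry a side-chain carboxamide.
Matching residues: N3, N4, Q8.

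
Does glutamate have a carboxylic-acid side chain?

Yes

Aspartate (D) and glutamate (E) have carboxylic-acid side chains and are the acidic amino acids.
Glutamate is in this group.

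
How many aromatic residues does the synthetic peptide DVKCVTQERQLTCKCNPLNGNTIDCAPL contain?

0

The aromatic amino acids are Phe (F, benzyl), Trp (W, indole), and Tyr (Y, phenol).
None of the 28 residues belong to this group.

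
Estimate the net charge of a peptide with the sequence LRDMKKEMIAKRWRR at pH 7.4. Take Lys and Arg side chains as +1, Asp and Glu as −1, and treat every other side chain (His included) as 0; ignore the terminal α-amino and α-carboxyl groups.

Positive (K, R): R2, K5, K6, K11, R12, R14, R15 → +7.
Negative (D, E): D3, E7 → −2.
Net charge = (+7) + (−2) = +5.

+5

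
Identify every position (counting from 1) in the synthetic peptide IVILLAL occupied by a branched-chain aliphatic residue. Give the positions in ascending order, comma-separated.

1, 2, 3, 4, 5, 7

Valine (V), leucine (L), and isoleucine (I) are the branched-chain amino acids.
Matching residues: I1, V2, I3, L4, L5, L7.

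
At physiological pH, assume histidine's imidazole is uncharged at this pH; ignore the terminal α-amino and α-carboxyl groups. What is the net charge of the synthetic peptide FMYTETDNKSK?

0

At pH ~7.4 the Lys and Arg side chains are protonated (+1), the Asp and Glu side chains are deprotonated (−1), and with His taken as neutral all other side chains carry no charge.
Positive (K, R): K9, K11 → +2.
Negative (D, E): E5, D7 → −2.
Net charge = (+2) + (−2) = 0.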